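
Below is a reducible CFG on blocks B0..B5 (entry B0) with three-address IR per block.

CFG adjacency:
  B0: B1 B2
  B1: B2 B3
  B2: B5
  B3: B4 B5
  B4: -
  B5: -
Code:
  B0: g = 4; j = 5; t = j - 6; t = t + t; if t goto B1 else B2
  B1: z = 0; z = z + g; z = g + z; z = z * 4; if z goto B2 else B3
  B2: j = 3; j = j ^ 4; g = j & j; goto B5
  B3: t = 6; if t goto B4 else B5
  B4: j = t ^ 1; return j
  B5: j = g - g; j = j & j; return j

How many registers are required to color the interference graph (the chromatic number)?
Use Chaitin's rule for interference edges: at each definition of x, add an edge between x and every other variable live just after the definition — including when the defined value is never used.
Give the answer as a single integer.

def/use:
  B0: def={g,j,t} ue=∅
  B1: def={z} ue={g}
  B2: def={g,j} ue=∅
  B3: def={t} ue=∅
  B4: def={j} ue={t}
  B5: def={j} ue={g}

Backward fixpoint:
  B0 li=∅ lo={g}
  B1 li={g} lo={g}
  B2 li=∅ lo={g}
  B3 li={g} lo={g,t}
  B4 li={t} lo=∅
  B5 li={g} lo=∅

Interfere edges:
  g↔{j,t,z}
  j↔{g}
  t↔{g}
  z↔{g}

Registers:
  clique {g,j} ⇒ need ≥ 2
  assign g→r0 j→r1 t→r1 z→r1 — no edge inside a register ⇒ χ ≤ 2
  χ = 2

Answer: 2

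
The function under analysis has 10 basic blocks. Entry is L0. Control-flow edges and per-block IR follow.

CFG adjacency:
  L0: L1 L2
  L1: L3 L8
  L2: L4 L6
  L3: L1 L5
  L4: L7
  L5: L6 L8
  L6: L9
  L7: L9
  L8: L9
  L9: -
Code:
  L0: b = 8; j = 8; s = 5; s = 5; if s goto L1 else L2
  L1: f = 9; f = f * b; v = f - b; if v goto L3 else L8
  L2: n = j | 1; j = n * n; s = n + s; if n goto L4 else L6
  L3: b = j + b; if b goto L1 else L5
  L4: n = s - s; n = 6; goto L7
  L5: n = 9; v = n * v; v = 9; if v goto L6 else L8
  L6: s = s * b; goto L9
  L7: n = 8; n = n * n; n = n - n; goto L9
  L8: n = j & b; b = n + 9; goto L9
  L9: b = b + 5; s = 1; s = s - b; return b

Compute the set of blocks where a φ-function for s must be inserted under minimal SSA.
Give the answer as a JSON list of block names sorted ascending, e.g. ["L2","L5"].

idom tree: L1←L0 L2←L0 L3←L1 L4←L2 L5←L3 L6←L0 L7←L4 L8←L1 L9←L0
Dom∩ at merges:
  L1: preds {L0,L3}: {L0} ∩ {L0,L1,L3} = {L0}; idom=L0
  L6: preds {L2,L5}: {L0,L2} ∩ {L0,L1,L3,L5} = {L0}; idom=L0
  L8: preds {L1,L5}: {L0,L1} ∩ {L0,L1,L3,L5} = {L0,L1}; idom=L1
  L9: preds {L6,L7,L8}: {L0,L6} ∩ {L0,L2,L4,L7} ∩ {L0,L1,L8} = {L0}; idom=L0

DF walk-up:
  L1←L0: walk · to L0
  L1←L3: walk L3→L1 to L0
  L6←L2: walk L2 to L0
  L6←L5: walk L5→L3→L1 to L0
  L8←L1: walk · to L1
  L8←L5: walk L5→L3 to L1
  L9←L6: walk L6 to L0
  L9←L7: walk L7→L4→L2 to L0
  L9←L8: walk L8→L1 to L0
  L0 → ∅
  L1 → {L1,L6,L9}
  L2 → {L6,L9}
  L3 → {L1,L6,L8}
  L4 → {L9}
  L5 → {L6,L8}
  L6 → {L9}
  L7 → {L9}
  L8 → {L9}
  L9 → ∅

φ for s: defs {L0,L2,L6,L9}
  DF⁺ = {L6,L9}

Answer: ["L6", "L9"]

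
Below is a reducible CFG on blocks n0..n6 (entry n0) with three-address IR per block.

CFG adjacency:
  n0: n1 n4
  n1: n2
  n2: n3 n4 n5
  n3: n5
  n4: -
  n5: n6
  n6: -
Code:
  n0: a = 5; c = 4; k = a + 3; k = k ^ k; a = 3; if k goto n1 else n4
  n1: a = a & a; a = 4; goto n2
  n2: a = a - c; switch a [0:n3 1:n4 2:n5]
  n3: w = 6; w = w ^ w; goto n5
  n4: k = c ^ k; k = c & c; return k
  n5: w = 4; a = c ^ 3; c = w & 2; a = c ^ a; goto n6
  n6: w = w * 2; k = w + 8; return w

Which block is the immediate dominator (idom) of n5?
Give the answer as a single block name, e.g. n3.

idom tree: n1←n0 n2←n1 n3←n2 n4←n0 n5←n2 n6←n5
Dom at joins:
  n4: preds {n0,n2}: {n0} ∩ {n0,n1,n2} = {n0}; idom=n0
  n5: preds {n2,n3}: {n0,n1,n2} ∩ {n0,n1,n2,n3} = {n0,n1,n2}; idom=n2

idom(n5) = n2

Answer: n2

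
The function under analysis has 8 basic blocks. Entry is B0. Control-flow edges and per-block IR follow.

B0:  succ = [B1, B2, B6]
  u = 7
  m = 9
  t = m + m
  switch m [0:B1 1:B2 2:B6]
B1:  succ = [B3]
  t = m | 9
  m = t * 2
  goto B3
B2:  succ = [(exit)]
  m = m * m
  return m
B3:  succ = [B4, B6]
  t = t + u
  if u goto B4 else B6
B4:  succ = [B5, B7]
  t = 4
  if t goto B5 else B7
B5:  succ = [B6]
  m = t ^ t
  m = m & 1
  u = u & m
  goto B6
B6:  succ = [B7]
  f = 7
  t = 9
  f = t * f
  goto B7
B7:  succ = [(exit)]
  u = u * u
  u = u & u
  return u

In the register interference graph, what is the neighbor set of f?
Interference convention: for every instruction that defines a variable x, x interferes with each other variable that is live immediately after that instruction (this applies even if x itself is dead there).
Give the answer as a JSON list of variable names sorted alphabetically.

Block summaries:
  B0: def={m,t,u} ue=∅
  B1: def={m,t} ue={m}
  B2: def={m} ue={m}
  B3: def={t} ue={t,u}
  B4: def={t} ue=∅
  B5: def={m,u} ue={t,u}
  B6: def={f,t} ue=∅
  B7: def={u} ue={u}

Backward fixpoint:
  B0 li=∅ lo={m,u}
  B1 li={m,u} lo={t,u}
  B2 li={m} lo=∅
  B3 li={t,u} lo={u}
  B4 li={u} lo={t,u}
  B5 li={t,u} lo={u}
  B6 li={u} lo={u}
  B7 li={u} lo=∅

Interfere edges:
  f — {t,u}
  m — {t,u}
  t — {f,m,u}
  u — {f,m,t}

N(f) = ["t", "u"]

Answer: ["t", "u"]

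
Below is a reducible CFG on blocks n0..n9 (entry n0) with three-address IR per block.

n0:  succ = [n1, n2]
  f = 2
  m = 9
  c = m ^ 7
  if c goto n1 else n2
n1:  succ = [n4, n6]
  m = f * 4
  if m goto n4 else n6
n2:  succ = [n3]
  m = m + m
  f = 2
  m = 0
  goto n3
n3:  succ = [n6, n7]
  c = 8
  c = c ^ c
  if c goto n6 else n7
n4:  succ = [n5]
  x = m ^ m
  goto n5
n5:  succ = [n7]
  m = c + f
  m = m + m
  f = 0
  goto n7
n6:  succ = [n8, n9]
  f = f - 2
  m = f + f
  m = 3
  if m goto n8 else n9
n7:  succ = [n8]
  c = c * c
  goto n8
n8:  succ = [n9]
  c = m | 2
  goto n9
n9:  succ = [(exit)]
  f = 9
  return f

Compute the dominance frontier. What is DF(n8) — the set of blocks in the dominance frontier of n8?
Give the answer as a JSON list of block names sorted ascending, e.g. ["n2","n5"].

Answer: ["n9"]

Derivation:
idom tree: n1←n0 n2←n0 n3←n2 n4←n1 n5←n4 n6←n0 n7←n0 n8←n0 n9←n0
Dom at joins:
  n6: preds {n1,n3}: {n0,n1} ∩ {n0,n2,n3} = {n0}; idom=n0
  n7: preds {n3,n5}: {n0,n2,n3} ∩ {n0,n1,n4,n5} = {n0}; idom=n0
  n8: preds {n6,n7}: {n0,n6} ∩ {n0,n7} = {n0}; idom=n0
  n9: preds {n6,n8}: {n0,n6} ∩ {n0,n8} = {n0}; idom=n0

Frontier:
  n6←n1: walk n1 to n0
  n6←n3: walk n3→n2 to n0
  n7←n3: walk n3→n2 to n0
  n7←n5: walk n5→n4→n1 to n0
  n8←n6: walk n6 to n0
  n8←n7: walk n7 to n0
  n9←n6: walk n6 to n0
  n9←n8: walk n8 to n0
  DF(n0)=∅
  DF(n1)={n6,n7}
  DF(n2)={n6,n7}
  DF(n3)={n6,n7}
  DF(n4)={n7}
  DF(n5)={n7}
  DF(n6)={n8,n9}
  DF(n7)={n8}
  DF(n8)={n9}
  DF(n9)=∅

DF(n8) = ["n9"]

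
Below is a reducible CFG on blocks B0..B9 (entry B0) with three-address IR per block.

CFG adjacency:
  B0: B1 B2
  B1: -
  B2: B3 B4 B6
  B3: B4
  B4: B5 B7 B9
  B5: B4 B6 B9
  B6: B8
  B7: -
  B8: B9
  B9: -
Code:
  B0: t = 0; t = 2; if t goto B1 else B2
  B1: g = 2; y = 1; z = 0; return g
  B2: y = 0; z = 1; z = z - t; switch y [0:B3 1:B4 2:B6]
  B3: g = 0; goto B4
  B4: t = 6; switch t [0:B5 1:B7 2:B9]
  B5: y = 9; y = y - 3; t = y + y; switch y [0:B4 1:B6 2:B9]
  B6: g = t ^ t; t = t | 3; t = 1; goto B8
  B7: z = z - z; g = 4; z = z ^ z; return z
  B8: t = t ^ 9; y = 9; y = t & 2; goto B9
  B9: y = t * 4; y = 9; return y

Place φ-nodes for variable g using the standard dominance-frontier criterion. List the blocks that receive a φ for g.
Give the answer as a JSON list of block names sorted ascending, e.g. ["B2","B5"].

Answer: ["B4", "B6", "B9"]

Working:
idom tree: B1←B0 B2←B0 B3←B2 B4←B2 B5←B4 B6←B2 B7←B4 B8←B6 B9←B2
Dom at joins:
  B4: preds {B2,B3,B5}: {B0,B2} ∩ {B0,B2,B3} ∩ {B0,B2,B4,B5} = {B0,B2}; idom=B2
  B6: preds {B2,B5}: {B0,B2} ∩ {B0,B2,B4,B5} = {B0,B2}; idom=B2
  B9: preds {B4,B5,B8}: {B0,B2,B4} ∩ {B0,B2,B4,B5} ∩ {B0,B2,B6,B8} = {B0,B2}; idom=B2

Frontier:
  B4←B2: walk · to B2
  B4←B3: walk B3 to B2
  B4←B5: walk B5→B4 to B2
  B6←B2: walk · to B2
  B6←B5: walk B5→B4 to B2
  B9←B4: walk B4 to B2
  B9←B5: walk B5→B4 to B2
  B9←B8: walk B8→B6 to B2
  B0 → ∅
  B1 → ∅
  B2 → ∅
  B3 → {B4}
  B4 → {B4,B6,B9}
  B5 → {B4,B6,B9}
  B6 → {B9}
  B7 → ∅
  B8 → {B9}
  B9 → ∅

φ for g: defs {B1,B3,B6,B7}
  DF⁺ = {B4,B6,B9}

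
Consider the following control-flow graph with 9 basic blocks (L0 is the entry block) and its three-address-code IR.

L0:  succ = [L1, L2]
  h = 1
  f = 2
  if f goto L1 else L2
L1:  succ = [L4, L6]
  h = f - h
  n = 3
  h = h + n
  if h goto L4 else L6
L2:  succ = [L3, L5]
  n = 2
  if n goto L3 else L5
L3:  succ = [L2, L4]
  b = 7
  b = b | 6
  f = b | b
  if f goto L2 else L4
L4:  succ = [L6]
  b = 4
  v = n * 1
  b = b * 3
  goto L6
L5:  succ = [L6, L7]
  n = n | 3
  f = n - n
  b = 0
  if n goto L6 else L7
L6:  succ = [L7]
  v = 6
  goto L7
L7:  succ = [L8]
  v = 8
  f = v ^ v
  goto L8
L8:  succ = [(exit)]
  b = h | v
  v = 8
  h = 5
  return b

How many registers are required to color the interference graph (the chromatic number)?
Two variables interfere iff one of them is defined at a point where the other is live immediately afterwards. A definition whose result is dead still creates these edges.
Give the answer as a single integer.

Answer: 3

Working:
Per-block:
  L0: {f,h} / ∅
  L1: {h,n} / {f,h}
  L2: {n} / ∅
  L3: {b,f} / ∅
  L4: {b,v} / {n}
  L5: {b,f,n} / {n}
  L6: {v} / ∅
  L7: {f,v} / ∅
  L8: {b,h,v} / {h,v}

Liveness:
  live L0: ∅→{f,h}
  live L1: {f,h}→{h,n}
  live L2: {h}→{h,n}
  live L3: {h,n}→{h,n}
  live L4: {h,n}→{h}
  live L5: {h,n}→{h}
  live L6: {h}→{h}
  live L7: {h}→{h,v}
  live L8: {h,v}→∅

Conflict graph:
  b: {h,n,v}
  f: {h,n,v}
  h: {b,f,n,v}
  n: {b,f,h}
  v: {b,f,h}

Chromatic number:
  {b,h,n} pairwise interfere (3-clique) ⇒ χ ≥ 3
  assign b→c1 f→c1 h→c0 n→c2 v→c2 — no edge inside a register ⇒ χ ≤ 3
  χ = 3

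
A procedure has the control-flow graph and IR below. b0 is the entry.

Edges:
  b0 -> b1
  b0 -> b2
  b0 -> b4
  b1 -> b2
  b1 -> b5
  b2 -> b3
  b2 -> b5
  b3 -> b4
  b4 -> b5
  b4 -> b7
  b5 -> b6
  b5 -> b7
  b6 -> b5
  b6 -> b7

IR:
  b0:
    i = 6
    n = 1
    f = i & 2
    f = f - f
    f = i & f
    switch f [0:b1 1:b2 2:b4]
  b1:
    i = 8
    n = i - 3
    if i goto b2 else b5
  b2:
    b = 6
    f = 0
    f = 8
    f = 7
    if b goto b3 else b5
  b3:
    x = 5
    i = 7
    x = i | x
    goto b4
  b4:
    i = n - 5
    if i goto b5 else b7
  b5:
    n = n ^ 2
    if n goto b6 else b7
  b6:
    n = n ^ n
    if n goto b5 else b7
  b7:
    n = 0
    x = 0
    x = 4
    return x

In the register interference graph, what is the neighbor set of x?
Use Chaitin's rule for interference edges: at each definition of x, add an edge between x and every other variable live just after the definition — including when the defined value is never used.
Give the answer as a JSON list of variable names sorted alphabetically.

Per-block:
  b0: def={f,i,n} ue=∅
  b1: def={i,n} ue=∅
  b2: def={b,f} ue=∅
  b3: def={i,x} ue=∅
  b4: def={i} ue={n}
  b5: def={n} ue={n}
  b6: def={n} ue={n}
  b7: def={n,x} ue=∅

Backward fixpoint:
  b0: in=∅ out={n}
  b1: in=∅ out={n}
  b2: in={n} out={n}
  b3: in={n} out={n}
  b4: in={n} out={n}
  b5: in={n} out={n}
  b6: in={n} out={n}
  b7: in=∅ out=∅

Interference:
  b — {f,n}
  f — {b,i,n}
  i — {f,n,x}
  n — {b,f,i,x}
  x — {i,n}

N(x) = ["i", "n"]

Answer: ["i", "n"]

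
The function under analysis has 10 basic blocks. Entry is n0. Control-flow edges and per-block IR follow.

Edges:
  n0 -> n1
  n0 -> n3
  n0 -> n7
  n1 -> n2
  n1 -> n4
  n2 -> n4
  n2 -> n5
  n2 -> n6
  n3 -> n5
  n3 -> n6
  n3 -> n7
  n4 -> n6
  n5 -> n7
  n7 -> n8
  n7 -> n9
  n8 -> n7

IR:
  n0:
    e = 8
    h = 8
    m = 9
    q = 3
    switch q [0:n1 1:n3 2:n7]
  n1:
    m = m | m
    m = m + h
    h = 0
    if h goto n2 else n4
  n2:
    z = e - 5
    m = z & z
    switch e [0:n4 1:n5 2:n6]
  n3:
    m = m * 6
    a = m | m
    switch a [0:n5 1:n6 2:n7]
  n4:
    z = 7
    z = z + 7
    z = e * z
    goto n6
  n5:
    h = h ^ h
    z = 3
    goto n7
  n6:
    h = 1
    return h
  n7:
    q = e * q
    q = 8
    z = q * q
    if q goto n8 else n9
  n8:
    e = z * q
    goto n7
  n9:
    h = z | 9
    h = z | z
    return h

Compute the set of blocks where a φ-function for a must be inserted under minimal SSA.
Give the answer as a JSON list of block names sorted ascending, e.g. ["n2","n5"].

idom tree: n1←n0 n2←n1 n3←n0 n4←n1 n5←n0 n6←n0 n7←n0 n8←n7 n9←n7
Dom∩ at merges:
  n4: preds {n1,n2}: {n0,n1} ∩ {n0,n1,n2} = {n0,n1}; idom=n1
  n5: preds {n2,n3}: {n0,n1,n2} ∩ {n0,n3} = {n0}; idom=n0
  n6: preds {n2,n3,n4}: {n0,n1,n2} ∩ {n0,n3} ∩ {n0,n1,n4} = {n0}; idom=n0
  n7: preds {n0,n3,n5,n8}: {n0} ∩ {n0,n3} ∩ {n0,n5} ∩ {n0,n7,n8} = {n0}; idom=n0

DF derivation:
  join n4 pred n1: · stop@n1
  join n4 pred n2: n2 stop@n1
  join n5 pred n2: n2→n1 stop@n0
  join n5 pred n3: n3 stop@n0
  join n6 pred n2: n2→n1 stop@n0
  join n6 pred n3: n3 stop@n0
  join n6 pred n4: n4→n1 stop@n0
  join n7 pred n0: · stop@n0
  join n7 pred n3: n3 stop@n0
  join n7 pred n5: n5 stop@n0
  join n7 pred n8: n8→n7 stop@n0
  n0 → ∅
  n1 → {n5,n6}
  n2 → {n4,n5,n6}
  n3 → {n5,n6,n7}
  n4 → {n6}
  n5 → {n7}
  n6 → ∅
  n7 → {n7}
  n8 → {n7}
  n9 → ∅

φ for a: defs {n3}
  DF⁺ = {n5,n6,n7}

Answer: ["n5", "n6", "n7"]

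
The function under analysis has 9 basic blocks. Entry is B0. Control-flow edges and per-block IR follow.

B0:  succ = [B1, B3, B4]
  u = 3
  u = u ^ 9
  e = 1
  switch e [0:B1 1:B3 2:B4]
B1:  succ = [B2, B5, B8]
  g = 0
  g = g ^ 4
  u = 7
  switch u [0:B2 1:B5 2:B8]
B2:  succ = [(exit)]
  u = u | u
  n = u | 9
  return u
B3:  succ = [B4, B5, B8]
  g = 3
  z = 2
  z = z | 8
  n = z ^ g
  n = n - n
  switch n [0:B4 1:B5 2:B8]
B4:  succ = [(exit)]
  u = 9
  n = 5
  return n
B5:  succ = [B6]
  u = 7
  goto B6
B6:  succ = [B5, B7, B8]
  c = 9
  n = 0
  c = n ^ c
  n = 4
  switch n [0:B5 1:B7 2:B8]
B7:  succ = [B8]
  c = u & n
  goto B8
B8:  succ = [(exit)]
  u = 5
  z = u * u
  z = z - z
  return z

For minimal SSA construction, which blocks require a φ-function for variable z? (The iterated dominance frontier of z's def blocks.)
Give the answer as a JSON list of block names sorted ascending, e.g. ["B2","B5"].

Answer: ["B4", "B5", "B8"]

Derivation:
idom tree: B1←B0 B2←B1 B3←B0 B4←B0 B5←B0 B6←B5 B7←B6 B8←B0
Dom at joins:
  B4: preds {B0,B3}: {B0} ∩ {B0,B3} = {B0}; idom=B0
  B5: preds {B1,B3,B6}: {B0,B1} ∩ {B0,B3} ∩ {B0,B5,B6} = {B0}; idom=B0
  B8: preds {B1,B3,B6,B7}: {B0,B1} ∩ {B0,B3} ∩ {B0,B5,B6} ∩ {B0,B5,B6,B7} = {B0}; idom=B0

Frontier:
  B4←B0: walk · to B0
  B4←B3: walk B3 to B0
  B5←B1: walk B1 to B0
  B5←B3: walk B3 to B0
  B5←B6: walk B6→B5 to B0
  B8←B1: walk B1 to B0
  B8←B3: walk B3 to B0
  B8←B6: walk B6→B5 to B0
  B8←B7: walk B7→B6→B5 to B0
  B0 → ∅
  B1 → {B5,B8}
  B2 → ∅
  B3 → {B4,B5,B8}
  B4 → ∅
  B5 → {B5,B8}
  B6 → {B5,B8}
  B7 → {B8}
  B8 → ∅

φ for z: defs {B3,B8}
  DF⁺ = {B4,B5,B8}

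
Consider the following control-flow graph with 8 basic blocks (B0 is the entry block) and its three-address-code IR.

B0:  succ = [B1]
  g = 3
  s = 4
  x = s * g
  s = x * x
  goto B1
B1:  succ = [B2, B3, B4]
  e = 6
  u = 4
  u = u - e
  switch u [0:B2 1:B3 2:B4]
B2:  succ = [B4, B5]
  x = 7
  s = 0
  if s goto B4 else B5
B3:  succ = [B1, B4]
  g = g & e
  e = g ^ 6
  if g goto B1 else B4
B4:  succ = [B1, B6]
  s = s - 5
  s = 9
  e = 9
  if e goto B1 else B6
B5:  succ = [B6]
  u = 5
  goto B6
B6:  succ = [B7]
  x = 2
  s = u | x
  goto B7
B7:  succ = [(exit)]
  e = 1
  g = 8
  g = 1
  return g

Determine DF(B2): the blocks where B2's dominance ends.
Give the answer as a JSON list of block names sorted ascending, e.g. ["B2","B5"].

idom tree: B1←B0 B2←B1 B3←B1 B4←B1 B5←B2 B6←B1 B7←B6
Dom∩ at merges:
  B1: preds {B0,B3,B4}: {B0} ∩ {B0,B1,B3} ∩ {B0,B1,B4} = {B0}; idom=B0
  B4: preds {B1,B2,B3}: {B0,B1} ∩ {B0,B1,B2} ∩ {B0,B1,B3} = {B0,B1}; idom=B1
  B6: preds {B4,B5}: {B0,B1,B4} ∩ {B0,B1,B2,B5} = {B0,B1}; idom=B1

DF derivation:
  join B1 pred B0: · stop@B0
  join B1 pred B3: B3→B1 stop@B0
  join B1 pred B4: B4→B1 stop@B0
  join B4 pred B1: · stop@B1
  join B4 pred B2: B2 stop@B1
  join B4 pred B3: B3 stop@B1
  join B6 pred B4: B4 stop@B1
  join B6 pred B5: B5→B2 stop@B1
  B0 → ∅
  B1 → {B1}
  B2 → {B4,B6}
  B3 → {B1,B4}
  B4 → {B1,B6}
  B5 → {B6}
  B6 → ∅
  B7 → ∅

DF(B2) = ["B4", "B6"]

Answer: ["B4", "B6"]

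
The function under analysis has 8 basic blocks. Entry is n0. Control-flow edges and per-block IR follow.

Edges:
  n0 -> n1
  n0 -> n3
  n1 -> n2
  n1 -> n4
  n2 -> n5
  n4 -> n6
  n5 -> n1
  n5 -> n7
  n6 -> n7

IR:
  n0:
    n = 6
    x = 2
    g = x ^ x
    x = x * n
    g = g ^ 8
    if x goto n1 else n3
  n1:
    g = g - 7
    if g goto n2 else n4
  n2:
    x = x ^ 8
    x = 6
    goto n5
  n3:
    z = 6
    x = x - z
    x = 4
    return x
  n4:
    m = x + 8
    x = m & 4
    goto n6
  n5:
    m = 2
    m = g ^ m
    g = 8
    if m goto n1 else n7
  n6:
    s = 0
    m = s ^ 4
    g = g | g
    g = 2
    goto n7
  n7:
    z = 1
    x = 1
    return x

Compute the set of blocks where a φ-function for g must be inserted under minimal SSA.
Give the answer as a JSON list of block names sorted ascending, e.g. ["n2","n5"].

Answer: ["n1", "n7"]

Analysis:
idom tree: n1←n0 n2←n1 n3←n0 n4←n1 n5←n2 n6←n4 n7←n1
Dom at joins:
  n1: preds {n0,n5}: {n0} ∩ {n0,n1,n2,n5} = {n0}; idom=n0
  n7: preds {n5,n6}: {n0,n1,n2,n5} ∩ {n0,n1,n4,n6} = {n0,n1}; idom=n1

DF walk-up:
  n1←n0: walk · to n0
  n1←n5: walk n5→n2→n1 to n0
  n7←n5: walk n5→n2 to n1
  n7←n6: walk n6→n4 to n1
  n0 → ∅
  n1 → {n1}
  n2 → {n1,n7}
  n3 → ∅
  n4 → {n7}
  n5 → {n1,n7}
  n6 → {n7}
  n7 → ∅

φ for g: defs {n0,n1,n5,n6}
  DF⁺ = {n1,n7}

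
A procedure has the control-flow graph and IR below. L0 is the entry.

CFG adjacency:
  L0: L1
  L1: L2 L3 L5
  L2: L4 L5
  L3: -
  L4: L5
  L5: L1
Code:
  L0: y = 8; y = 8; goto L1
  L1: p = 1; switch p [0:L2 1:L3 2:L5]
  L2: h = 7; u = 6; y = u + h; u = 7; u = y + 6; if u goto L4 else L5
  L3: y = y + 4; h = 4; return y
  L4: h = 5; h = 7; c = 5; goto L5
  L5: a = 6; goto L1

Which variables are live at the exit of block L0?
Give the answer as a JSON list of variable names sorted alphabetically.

Per-block:
  L0: {y} / ∅
  L1: {p} / ∅
  L2: {h,u,y} / ∅
  L3: {h,y} / {y}
  L4: {c,h} / ∅
  L5: {a} / ∅

Live sets:
  L0: in=∅ out={y}
  L1: in={y} out={y}
  L2: in=∅ out={y}
  L3: in={y} out=∅
  L4: in={y} out={y}
  L5: in={y} out={y}

live-out(L0) = ["y"]

Answer: ["y"]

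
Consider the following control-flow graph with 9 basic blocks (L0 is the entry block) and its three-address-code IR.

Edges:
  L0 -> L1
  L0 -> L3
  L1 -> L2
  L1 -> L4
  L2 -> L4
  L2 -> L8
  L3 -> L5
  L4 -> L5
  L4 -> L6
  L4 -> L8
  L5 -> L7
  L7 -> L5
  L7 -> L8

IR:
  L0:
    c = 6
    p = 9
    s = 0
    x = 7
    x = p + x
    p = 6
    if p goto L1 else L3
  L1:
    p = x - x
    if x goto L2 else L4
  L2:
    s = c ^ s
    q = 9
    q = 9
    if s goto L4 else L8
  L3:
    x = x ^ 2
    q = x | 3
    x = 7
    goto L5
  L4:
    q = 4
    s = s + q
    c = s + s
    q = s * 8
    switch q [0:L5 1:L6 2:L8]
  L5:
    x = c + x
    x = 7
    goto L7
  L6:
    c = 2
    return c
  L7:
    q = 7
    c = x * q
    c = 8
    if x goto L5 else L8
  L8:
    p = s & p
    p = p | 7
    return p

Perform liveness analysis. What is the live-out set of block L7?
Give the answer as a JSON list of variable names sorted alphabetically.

Answer: ["c", "p", "s", "x"]

Derivation:
def/use:
  L0: def={c,p,s,x} ue=∅
  L1: def={p} ue={x}
  L2: def={q,s} ue={c,s}
  L3: def={q,x} ue={x}
  L4: def={c,q,s} ue={s}
  L5: def={x} ue={c,x}
  L6: def={c} ue=∅
  L7: def={c,q} ue={x}
  L8: def={p} ue={p,s}

Backward fixpoint:
  L0: in=∅ out={c,p,s,x}
  L1: in={c,s,x} out={c,p,s,x}
  L2: in={c,p,s,x} out={p,s,x}
  L3: in={c,p,s,x} out={c,p,s,x}
  L4: in={p,s,x} out={c,p,s,x}
  L5: in={c,p,s,x} out={p,s,x}
  L6: in=∅ out=∅
  L7: in={p,s,x} out={c,p,s,x}
  L8: in={p,s} out=∅

live-out(L7) = ["c", "p", "s", "x"]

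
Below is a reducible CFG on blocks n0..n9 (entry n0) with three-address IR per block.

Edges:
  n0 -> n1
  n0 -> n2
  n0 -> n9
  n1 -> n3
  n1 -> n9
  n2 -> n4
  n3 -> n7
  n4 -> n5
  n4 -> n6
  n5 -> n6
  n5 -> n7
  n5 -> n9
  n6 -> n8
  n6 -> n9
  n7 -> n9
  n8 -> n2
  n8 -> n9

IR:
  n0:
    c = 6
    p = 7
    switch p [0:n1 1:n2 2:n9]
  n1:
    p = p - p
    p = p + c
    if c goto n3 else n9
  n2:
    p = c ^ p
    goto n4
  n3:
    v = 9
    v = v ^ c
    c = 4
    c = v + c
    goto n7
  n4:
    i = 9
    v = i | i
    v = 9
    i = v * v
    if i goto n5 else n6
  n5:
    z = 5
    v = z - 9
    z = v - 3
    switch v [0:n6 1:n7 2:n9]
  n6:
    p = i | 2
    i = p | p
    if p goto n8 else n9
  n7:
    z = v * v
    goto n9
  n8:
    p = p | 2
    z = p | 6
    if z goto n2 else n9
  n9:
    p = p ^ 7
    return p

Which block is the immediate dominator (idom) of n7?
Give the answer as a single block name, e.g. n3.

idom tree: n1←n0 n2←n0 n3←n1 n4←n2 n5←n4 n6←n4 n7←n0 n8←n6 n9←n0
Join-block Dom:
  n2: preds {n0,n8}: {n0} ∩ {n0,n2,n4,n6,n8} = {n0}; idom=n0
  n6: preds {n4,n5}: {n0,n2,n4} ∩ {n0,n2,n4,n5} = {n0,n2,n4}; idom=n4
  n7: preds {n3,n5}: {n0,n1,n3} ∩ {n0,n2,n4,n5} = {n0}; idom=n0
  n9: preds {n0,n1,n5,n6,n7,n8}: {n0} ∩ {n0,n1} ∩ {n0,n2,n4,n5} ∩ {n0,n2,n4,n6} ∩ {n0,n7} ∩ {n0,n2,n4,n6,n8} = {n0}; idom=n0

idom(n7) = n0

Answer: n0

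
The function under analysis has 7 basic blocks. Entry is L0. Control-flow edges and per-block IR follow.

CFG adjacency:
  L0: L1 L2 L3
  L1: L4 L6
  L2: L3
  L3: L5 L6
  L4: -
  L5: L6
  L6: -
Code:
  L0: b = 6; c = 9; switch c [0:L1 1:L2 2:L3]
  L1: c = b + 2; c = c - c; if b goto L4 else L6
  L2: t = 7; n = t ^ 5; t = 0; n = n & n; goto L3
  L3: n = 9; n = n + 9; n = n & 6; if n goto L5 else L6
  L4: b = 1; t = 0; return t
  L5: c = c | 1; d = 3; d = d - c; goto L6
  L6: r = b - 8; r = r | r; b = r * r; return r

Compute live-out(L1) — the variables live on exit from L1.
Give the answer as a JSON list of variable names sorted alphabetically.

Answer: ["b"]

Analysis:
Block summaries:
  L0: {b,c} / ∅
  L1: {c} / {b}
  L2: {n,t} / ∅
  L3: {n} / ∅
  L4: {b,t} / ∅
  L5: {c,d} / {c}
  L6: {b,r} / {b}

Liveness:
  L0: in=∅ out={b,c}
  L1: in={b} out={b}
  L2: in={b,c} out={b,c}
  L3: in={b,c} out={b,c}
  L4: in=∅ out=∅
  L5: in={b,c} out={b}
  L6: in={b} out=∅

live-out(L1) = ["b"]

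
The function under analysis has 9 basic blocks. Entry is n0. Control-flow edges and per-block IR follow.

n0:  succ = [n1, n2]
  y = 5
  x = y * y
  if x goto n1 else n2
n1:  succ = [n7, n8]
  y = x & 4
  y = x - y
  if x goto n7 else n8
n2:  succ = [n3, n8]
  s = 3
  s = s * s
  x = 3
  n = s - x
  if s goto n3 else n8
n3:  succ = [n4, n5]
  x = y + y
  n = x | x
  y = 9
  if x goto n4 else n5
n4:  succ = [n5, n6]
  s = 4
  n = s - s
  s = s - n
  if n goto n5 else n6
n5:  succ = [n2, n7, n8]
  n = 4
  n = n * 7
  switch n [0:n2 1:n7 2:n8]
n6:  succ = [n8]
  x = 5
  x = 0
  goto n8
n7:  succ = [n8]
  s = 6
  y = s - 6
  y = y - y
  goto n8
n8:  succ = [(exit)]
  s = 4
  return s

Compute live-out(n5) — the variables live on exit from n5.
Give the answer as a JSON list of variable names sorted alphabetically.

Answer: ["y"]

Working:
Per-block:
  n0: {x,y} / ∅
  n1: {y} / {x}
  n2: {n,s,x} / ∅
  n3: {n,x,y} / {y}
  n4: {n,s} / ∅
  n5: {n} / ∅
  n6: {x} / ∅
  n7: {s,y} / ∅
  n8: {s} / ∅

Live sets:
  n0: in=∅ out={x,y}
  n1: in={x} out=∅
  n2: in={y} out={y}
  n3: in={y} out={y}
  n4: in={y} out={y}
  n5: in={y} out={y}
  n6: in=∅ out=∅
  n7: in=∅ out=∅
  n8: in=∅ out=∅

live-out(n5) = ["y"]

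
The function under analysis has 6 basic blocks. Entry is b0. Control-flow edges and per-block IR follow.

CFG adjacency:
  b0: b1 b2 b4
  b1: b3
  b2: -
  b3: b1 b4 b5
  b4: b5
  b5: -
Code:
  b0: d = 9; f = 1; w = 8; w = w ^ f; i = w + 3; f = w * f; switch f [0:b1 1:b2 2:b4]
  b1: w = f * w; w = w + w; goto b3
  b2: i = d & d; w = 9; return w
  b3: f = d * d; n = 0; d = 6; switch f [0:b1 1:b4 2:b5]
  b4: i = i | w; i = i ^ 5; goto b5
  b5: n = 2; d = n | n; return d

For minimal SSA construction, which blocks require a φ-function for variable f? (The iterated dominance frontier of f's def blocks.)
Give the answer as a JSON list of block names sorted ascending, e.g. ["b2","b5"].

idom tree: b1←b0 b2←b0 b3←b1 b4←b0 b5←b0
Dom at joins:
  b1: preds {b0,b3}: {b0} ∩ {b0,b1,b3} = {b0}; idom=b0
  b4: preds {b0,b3}: {b0} ∩ {b0,b1,b3} = {b0}; idom=b0
  b5: preds {b3,b4}: {b0,b1,b3} ∩ {b0,b4} = {b0}; idom=b0

DF walk-up:
  b1←b0: walk · to b0
  b1←b3: walk b3→b1 to b0
  b4←b0: walk · to b0
  b4←b3: walk b3→b1 to b0
  b5←b3: walk b3→b1 to b0
  b5←b4: walk b4 to b0
  b0 → ∅
  b1 → {b1,b4,b5}
  b2 → ∅
  b3 → {b1,b4,b5}
  b4 → {b5}
  b5 → ∅

φ for f: defs {b0,b3}
  DF⁺ = {b1,b4,b5}

Answer: ["b1", "b4", "b5"]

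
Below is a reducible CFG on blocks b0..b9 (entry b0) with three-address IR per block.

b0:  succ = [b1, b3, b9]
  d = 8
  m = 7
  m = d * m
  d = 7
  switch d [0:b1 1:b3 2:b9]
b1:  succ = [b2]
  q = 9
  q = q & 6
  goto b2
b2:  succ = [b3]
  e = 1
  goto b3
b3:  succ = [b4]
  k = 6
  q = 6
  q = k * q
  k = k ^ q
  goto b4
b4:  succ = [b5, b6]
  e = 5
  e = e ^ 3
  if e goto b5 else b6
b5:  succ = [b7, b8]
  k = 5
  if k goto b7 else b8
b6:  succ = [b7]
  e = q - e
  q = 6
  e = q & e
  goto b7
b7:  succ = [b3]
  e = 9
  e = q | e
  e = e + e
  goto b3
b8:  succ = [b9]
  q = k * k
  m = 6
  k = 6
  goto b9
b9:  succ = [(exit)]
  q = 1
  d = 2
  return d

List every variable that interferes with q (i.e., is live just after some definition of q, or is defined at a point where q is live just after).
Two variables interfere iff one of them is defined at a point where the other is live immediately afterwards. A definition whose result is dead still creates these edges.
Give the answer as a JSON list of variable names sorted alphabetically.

Per-block:
  b0: def={d,m} ue=∅
  b1: def={q} ue=∅
  b2: def={e} ue=∅
  b3: def={k,q} ue=∅
  b4: def={e} ue=∅
  b5: def={k} ue=∅
  b6: def={e,q} ue={e,q}
  b7: def={e} ue={q}
  b8: def={k,m,q} ue={k}
  b9: def={d,q} ue=∅

Backward fixpoint:
  b0 li=∅ lo=∅
  b1 li=∅ lo=∅
  b2 li=∅ lo=∅
  b3 li=∅ lo={q}
  b4 li={q} lo={e,q}
  b5 li={q} lo={k,q}
  b6 li={e,q} lo={q}
  b7 li={q} lo=∅
  b8 li={k} lo=∅
  b9 li=∅ lo=∅

Interfere edges:
  d↔{m}
  e↔{q}
  k↔{q}
  m↔{d}
  q↔{e,k}

N(q) = ["e", "k"]

Answer: ["e", "k"]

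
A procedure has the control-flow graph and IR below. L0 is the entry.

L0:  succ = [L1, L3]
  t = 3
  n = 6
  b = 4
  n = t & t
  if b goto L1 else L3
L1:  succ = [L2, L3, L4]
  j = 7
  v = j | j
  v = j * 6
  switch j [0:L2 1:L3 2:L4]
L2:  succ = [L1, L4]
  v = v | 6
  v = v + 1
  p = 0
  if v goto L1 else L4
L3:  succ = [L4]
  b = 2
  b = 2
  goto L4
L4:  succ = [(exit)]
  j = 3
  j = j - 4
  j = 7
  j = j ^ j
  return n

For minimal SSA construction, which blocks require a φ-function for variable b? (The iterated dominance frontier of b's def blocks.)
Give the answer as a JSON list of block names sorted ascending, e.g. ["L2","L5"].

idom tree: L1←L0 L2←L1 L3←L0 L4←L0
Dom at joins:
  L1: preds {L0,L2}: {L0} ∩ {L0,L1,L2} = {L0}; idom=L0
  L3: preds {L0,L1}: {L0} ∩ {L0,L1} = {L0}; idom=L0
  L4: preds {L1,L2,L3}: {L0,L1} ∩ {L0,L1,L2} ∩ {L0,L3} = {L0}; idom=L0

DF derivation:
  L1←L0: walk · to L0
  L1←L2: walk L2→L1 to L0
  L3←L0: walk · to L0
  L3←L1: walk L1 to L0
  L4←L1: walk L1 to L0
  L4←L2: walk L2→L1 to L0
  L4←L3: walk L3 to L0
  L0: DF=∅
  L1: DF={L1,L3,L4}
  L2: DF={L1,L4}
  L3: DF={L4}
  L4: DF=∅

φ for b: defs {L0,L3}
  DF⁺ = {L4}

Answer: ["L4"]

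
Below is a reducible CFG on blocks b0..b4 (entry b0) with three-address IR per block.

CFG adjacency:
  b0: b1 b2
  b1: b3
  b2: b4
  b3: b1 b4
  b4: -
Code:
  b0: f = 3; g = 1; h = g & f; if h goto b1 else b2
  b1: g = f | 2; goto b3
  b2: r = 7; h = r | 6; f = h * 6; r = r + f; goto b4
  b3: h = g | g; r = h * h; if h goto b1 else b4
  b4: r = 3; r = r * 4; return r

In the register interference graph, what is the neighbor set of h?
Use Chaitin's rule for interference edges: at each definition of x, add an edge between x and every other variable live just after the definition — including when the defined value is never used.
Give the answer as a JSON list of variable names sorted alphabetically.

Answer: ["f", "r"]

Working:
Block summaries:
  b0: {f,g,h} / ∅
  b1: {g} / {f}
  b2: {f,h,r} / ∅
  b3: {h,r} / {g}
  b4: {r} / ∅

Liveness:
  b0: in=∅ out={f}
  b1: in={f} out={f,g}
  b2: in=∅ out=∅
  b3: in={f,g} out={f}
  b4: in=∅ out=∅

Interfere edges:
  f↔{g,h,r}
  g↔{f}
  h↔{f,r}
  r↔{f,h}

N(h) = ["f", "r"]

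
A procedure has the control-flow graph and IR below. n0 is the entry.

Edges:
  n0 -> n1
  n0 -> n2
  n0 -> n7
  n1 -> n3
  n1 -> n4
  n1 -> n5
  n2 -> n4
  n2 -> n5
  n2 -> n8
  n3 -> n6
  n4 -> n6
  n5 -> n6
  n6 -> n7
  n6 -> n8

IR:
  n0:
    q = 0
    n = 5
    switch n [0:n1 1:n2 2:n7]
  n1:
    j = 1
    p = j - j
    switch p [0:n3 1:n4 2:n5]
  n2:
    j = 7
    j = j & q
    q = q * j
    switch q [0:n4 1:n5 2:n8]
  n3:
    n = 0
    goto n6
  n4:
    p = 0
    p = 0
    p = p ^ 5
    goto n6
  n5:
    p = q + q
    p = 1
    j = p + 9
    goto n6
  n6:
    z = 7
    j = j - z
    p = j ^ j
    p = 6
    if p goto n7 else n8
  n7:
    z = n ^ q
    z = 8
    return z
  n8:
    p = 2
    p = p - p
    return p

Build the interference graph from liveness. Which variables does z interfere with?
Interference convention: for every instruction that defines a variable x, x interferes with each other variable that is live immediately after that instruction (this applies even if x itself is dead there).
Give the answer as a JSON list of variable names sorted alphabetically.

Answer: ["j", "n", "q"]

Derivation:
def/use:
  n0: def={n,q} ue=∅
  n1: def={j,p} ue=∅
  n2: def={j,q} ue={q}
  n3: def={n} ue=∅
  n4: def={p} ue=∅
  n5: def={j,p} ue={q}
  n6: def={j,p,z} ue={j}
  n7: def={z} ue={n,q}
  n8: def={p} ue=∅

Liveness:
  n0: in=∅ out={n,q}
  n1: in={n,q} out={j,n,q}
  n2: in={n,q} out={j,n,q}
  n3: in={j,q} out={j,n,q}
  n4: in={j,n,q} out={j,n,q}
  n5: in={n,q} out={j,n,q}
  n6: in={j,n,q} out={n,q}
  n7: in={n,q} out=∅
  n8: in=∅ out=∅

Conflict graph:
  j — {n,p,q,z}
  n — {j,p,q,z}
  p — {j,n,q}
  q — {j,n,p,z}
  z — {j,n,q}

N(z) = ["j", "n", "q"]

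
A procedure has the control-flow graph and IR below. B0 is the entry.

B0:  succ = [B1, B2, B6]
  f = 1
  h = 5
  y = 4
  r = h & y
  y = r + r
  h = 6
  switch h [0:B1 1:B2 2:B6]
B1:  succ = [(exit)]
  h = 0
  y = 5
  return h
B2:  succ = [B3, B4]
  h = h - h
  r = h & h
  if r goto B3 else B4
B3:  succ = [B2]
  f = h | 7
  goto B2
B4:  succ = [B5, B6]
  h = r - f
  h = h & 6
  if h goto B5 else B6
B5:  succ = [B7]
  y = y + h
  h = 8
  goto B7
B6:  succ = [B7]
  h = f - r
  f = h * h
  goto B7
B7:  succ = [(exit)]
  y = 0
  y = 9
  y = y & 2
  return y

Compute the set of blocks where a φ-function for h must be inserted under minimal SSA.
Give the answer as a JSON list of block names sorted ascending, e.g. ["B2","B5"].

Answer: ["B2", "B6", "B7"]

Derivation:
idom tree: B1←B0 B2←B0 B3←B2 B4←B2 B5←B4 B6←B0 B7←B0
Dom∩ at merges:
  B2: preds {B0,B3}: {B0} ∩ {B0,B2,B3} = {B0}; idom=B0
  B6: preds {B0,B4}: {B0} ∩ {B0,B2,B4} = {B0}; idom=B0
  B7: preds {B5,B6}: {B0,B2,B4,B5} ∩ {B0,B6} = {B0}; idom=B0

Frontier:
  join B2 pred B0: · stop@B0
  join B2 pred B3: B3→B2 stop@B0
  join B6 pred B0: · stop@B0
  join B6 pred B4: B4→B2 stop@B0
  join B7 pred B5: B5→B4→B2 stop@B0
  join B7 pred B6: B6 stop@B0
  DF(B0)=∅
  DF(B1)=∅
  DF(B2)={B2,B6,B7}
  DF(B3)={B2}
  DF(B4)={B6,B7}
  DF(B5)={B7}
  DF(B6)={B7}
  DF(B7)=∅

φ for h: defs {B0,B1,B2,B4,B5,B6}
  DF⁺ = {B2,B6,B7}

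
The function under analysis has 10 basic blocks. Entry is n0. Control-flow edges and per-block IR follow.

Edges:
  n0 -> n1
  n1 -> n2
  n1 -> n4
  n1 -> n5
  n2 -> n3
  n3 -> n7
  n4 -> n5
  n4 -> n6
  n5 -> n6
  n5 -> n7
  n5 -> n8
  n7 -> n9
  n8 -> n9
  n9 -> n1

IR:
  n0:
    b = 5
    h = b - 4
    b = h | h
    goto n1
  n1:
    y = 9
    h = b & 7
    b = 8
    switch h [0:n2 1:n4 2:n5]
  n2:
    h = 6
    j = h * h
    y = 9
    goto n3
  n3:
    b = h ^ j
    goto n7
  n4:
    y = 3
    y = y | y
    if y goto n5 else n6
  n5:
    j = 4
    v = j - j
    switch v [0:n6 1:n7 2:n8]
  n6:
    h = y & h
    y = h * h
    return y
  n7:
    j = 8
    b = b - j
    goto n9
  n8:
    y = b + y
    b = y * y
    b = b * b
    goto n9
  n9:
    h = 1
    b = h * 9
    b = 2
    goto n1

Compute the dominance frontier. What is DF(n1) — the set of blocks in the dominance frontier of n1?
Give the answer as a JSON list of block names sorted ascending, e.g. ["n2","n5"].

Answer: ["n1"]

Working:
idom tree: n1←n0 n2←n1 n3←n2 n4←n1 n5←n1 n6←n1 n7←n1 n8←n5 n9←n1
Join-block Dom:
  n1: preds {n0,n9}: {n0} ∩ {n0,n1,n9} = {n0}; idom=n0
  n5: preds {n1,n4}: {n0,n1} ∩ {n0,n1,n4} = {n0,n1}; idom=n1
  n6: preds {n4,n5}: {n0,n1,n4} ∩ {n0,n1,n5} = {n0,n1}; idom=n1
  n7: preds {n3,n5}: {n0,n1,n2,n3} ∩ {n0,n1,n5} = {n0,n1}; idom=n1
  n9: preds {n7,n8}: {n0,n1,n7} ∩ {n0,n1,n5,n8} = {n0,n1}; idom=n1

Frontier:
  join n1 pred n0: · stop@n0
  join n1 pred n9: n9→n1 stop@n0
  join n5 pred n1: · stop@n1
  join n5 pred n4: n4 stop@n1
  join n6 pred n4: n4 stop@n1
  join n6 pred n5: n5 stop@n1
  join n7 pred n3: n3→n2 stop@n1
  join n7 pred n5: n5 stop@n1
  join n9 pred n7: n7 stop@n1
  join n9 pred n8: n8→n5 stop@n1
  n0 → ∅
  n1 → {n1}
  n2 → {n7}
  n3 → {n7}
  n4 → {n5,n6}
  n5 → {n6,n7,n9}
  n6 → ∅
  n7 → {n9}
  n8 → {n9}
  n9 → {n1}

DF(n1) = ["n1"]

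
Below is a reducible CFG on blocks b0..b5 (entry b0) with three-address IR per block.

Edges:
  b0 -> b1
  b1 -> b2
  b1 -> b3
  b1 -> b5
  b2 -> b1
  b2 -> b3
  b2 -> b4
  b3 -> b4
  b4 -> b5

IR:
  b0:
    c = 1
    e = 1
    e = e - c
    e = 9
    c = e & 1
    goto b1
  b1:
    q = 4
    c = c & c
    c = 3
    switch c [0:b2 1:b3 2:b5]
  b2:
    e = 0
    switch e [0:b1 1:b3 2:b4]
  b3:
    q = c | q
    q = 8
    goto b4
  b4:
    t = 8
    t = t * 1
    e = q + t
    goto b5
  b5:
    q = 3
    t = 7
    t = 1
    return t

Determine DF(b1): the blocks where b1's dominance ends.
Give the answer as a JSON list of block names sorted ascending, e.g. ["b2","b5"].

Answer: ["b1"]

Working:
idom tree: b1←b0 b2←b1 b3←b1 b4←b1 b5←b1
Join-block Dom:
  b1: preds {b0,b2}: {b0} ∩ {b0,b1,b2} = {b0}; idom=b0
  b3: preds {b1,b2}: {b0,b1} ∩ {b0,b1,b2} = {b0,b1}; idom=b1
  b4: preds {b2,b3}: {b0,b1,b2} ∩ {b0,b1,b3} = {b0,b1}; idom=b1
  b5: preds {b1,b4}: {b0,b1} ∩ {b0,b1,b4} = {b0,b1}; idom=b1

Frontier:
  b1←b0: walk · to b0
  b1←b2: walk b2→b1 to b0
  b3←b1: walk · to b1
  b3←b2: walk b2 to b1
  b4←b2: walk b2 to b1
  b4←b3: walk b3 to b1
  b5←b1: walk · to b1
  b5←b4: walk b4 to b1
  b0: DF=∅
  b1: DF={b1}
  b2: DF={b1,b3,b4}
  b3: DF={b4}
  b4: DF={b5}
  b5: DF=∅

DF(b1) = ["b1"]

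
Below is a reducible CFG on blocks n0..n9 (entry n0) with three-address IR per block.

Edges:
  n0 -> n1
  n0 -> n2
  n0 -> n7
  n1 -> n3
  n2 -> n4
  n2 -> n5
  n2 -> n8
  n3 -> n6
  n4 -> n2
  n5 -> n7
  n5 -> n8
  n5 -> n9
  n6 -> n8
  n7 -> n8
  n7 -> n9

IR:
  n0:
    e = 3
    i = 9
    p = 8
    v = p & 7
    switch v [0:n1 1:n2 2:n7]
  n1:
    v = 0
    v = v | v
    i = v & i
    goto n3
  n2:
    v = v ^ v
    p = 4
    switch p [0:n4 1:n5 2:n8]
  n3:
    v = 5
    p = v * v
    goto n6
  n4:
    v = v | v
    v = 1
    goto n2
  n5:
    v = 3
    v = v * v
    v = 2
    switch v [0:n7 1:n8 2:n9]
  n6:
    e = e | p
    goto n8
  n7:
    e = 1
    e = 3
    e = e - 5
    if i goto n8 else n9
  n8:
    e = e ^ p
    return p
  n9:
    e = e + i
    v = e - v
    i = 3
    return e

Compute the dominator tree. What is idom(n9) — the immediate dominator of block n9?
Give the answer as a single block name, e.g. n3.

idom tree: n1←n0 n2←n0 n3←n1 n4←n2 n5←n2 n6←n3 n7←n0 n8←n0 n9←n0
Dom∩ at merges:
  n2: preds {n0,n4}: {n0} ∩ {n0,n2,n4} = {n0}; idom=n0
  n7: preds {n0,n5}: {n0} ∩ {n0,n2,n5} = {n0}; idom=n0
  n8: preds {n2,n5,n6,n7}: {n0,n2} ∩ {n0,n2,n5} ∩ {n0,n1,n3,n6} ∩ {n0,n7} = {n0}; idom=n0
  n9: preds {n5,n7}: {n0,n2,n5} ∩ {n0,n7} = {n0}; idom=n0

idom(n9) = n0

Answer: n0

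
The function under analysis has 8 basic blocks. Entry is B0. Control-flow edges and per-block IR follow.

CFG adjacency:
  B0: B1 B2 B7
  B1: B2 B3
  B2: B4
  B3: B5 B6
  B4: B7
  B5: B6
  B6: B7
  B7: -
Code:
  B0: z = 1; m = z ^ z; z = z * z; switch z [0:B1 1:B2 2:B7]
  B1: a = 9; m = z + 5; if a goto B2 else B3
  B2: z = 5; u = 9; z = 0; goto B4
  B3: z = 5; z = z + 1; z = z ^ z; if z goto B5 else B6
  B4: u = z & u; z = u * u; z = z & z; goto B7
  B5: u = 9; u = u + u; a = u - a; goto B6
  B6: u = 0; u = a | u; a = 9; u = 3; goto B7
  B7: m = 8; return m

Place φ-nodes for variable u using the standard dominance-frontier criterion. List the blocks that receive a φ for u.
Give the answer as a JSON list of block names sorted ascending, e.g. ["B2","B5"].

idom tree: B1←B0 B2←B0 B3←B1 B4←B2 B5←B3 B6←B3 B7←B0
Dom at joins:
  B2: preds {B0,B1}: {B0} ∩ {B0,B1} = {B0}; idom=B0
  B6: preds {B3,B5}: {B0,B1,B3} ∩ {B0,B1,B3,B5} = {B0,B1,B3}; idom=B3
  B7: preds {B0,B4,B6}: {B0} ∩ {B0,B2,B4} ∩ {B0,B1,B3,B6} = {B0}; idom=B0

DF walk-up:
  join B2 pred B0: · stop@B0
  join B2 pred B1: B1 stop@B0
  join B6 pred B3: · stop@B3
  join B6 pred B5: B5 stop@B3
  join B7 pred B0: · stop@B0
  join B7 pred B4: B4→B2 stop@B0
  join B7 pred B6: B6→B3→B1 stop@B0
  B0: DF=∅
  B1: DF={B2,B7}
  B2: DF={B7}
  B3: DF={B7}
  B4: DF={B7}
  B5: DF={B6}
  B6: DF={B7}
  B7: DF=∅

φ for u: defs {B2,B4,B5,B6}
  DF⁺ = {B6,B7}

Answer: ["B6", "B7"]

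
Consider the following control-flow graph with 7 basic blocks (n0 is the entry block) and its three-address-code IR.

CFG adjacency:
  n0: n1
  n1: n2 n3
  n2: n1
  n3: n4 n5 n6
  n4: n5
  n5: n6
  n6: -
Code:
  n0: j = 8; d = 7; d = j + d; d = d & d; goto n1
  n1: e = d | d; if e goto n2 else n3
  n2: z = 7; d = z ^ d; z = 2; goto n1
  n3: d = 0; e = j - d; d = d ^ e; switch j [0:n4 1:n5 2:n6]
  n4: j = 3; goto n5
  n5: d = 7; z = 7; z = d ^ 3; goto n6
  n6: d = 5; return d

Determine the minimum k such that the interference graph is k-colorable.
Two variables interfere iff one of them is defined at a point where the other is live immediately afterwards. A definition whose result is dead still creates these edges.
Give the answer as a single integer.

Per-block:
  n0 def {d,j} use ∅
  n1 def {e} use {d}
  n2 def {d,z} use {d}
  n3 def {d,e} use {j}
  n4 def {j} use ∅
  n5 def {d,z} use ∅
  n6 def {d} use ∅

Liveness:
  n0 li=∅ lo={d,j}
  n1 li={d,j} lo={d,j}
  n2 li={d,j} lo={d,j}
  n3 li={j} lo=∅
  n4 li=∅ lo=∅
  n5 li=∅ lo=∅
  n6 li=∅ lo=∅

Interference:
  d — {e,j,z}
  e — {d,j}
  j — {d,e,z}
  z — {d,j}

Registers:
  {d,e,j} pairwise interfere (3-clique) ⇒ χ ≥ 3
  assign d→R0 e→R2 j→R1 z→R2 — no edge inside a register ⇒ χ ≤ 3
  χ = 3

Answer: 3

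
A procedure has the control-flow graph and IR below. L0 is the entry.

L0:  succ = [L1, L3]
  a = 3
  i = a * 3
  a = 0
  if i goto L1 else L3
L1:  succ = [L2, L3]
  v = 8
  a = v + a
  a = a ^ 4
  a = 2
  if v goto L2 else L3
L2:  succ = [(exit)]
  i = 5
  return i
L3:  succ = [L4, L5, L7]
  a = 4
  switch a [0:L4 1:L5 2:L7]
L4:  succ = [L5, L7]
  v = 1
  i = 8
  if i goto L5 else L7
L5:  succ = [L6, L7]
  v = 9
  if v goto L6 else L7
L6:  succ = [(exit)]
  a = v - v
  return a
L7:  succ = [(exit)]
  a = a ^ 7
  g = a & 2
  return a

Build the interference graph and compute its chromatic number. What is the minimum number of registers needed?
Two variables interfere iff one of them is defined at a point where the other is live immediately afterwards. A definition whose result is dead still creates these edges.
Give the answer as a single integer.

Block summaries:
  L0 def {a,i} use ∅
  L1 def {a,v} use {a}
  L2 def {i} use ∅
  L3 def {a} use ∅
  L4 def {i,v} use ∅
  L5 def {v} use ∅
  L6 def {a} use {v}
  L7 def {a,g} use {a}

Liveness:
  live L0: ∅→{a}
  live L1: {a}→∅
  live L2: ∅→∅
  live L3: ∅→{a}
  live L4: {a}→{a}
  live L5: {a}→{a,v}
  live L6: {v}→∅
  live L7: {a}→∅

Interfere edges:
  a — {g,i,v}
  g — {a}
  i — {a}
  v — {a}

Chromatic number:
  {a,g} pairwise interfere (2-clique) ⇒ χ ≥ 2
  assign a→R0 g→R1 i→R1 v→R1 — no edge inside a register ⇒ χ ≤ 2
  χ = 2

Answer: 2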